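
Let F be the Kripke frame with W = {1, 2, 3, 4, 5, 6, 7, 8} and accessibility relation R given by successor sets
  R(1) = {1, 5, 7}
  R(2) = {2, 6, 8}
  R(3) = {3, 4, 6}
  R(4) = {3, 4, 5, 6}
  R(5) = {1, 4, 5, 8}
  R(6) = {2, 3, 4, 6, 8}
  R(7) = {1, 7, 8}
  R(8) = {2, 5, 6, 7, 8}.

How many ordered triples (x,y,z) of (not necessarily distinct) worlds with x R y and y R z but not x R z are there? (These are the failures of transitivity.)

Enumerating: (1,5,4), (1,5,8), (1,7,8), (2,6,3), (2,6,4), (2,8,5), (2,8,7), (3,4,5), (3,6,2), (3,6,8), (4,5,1), (4,5,8), … and 20 more.
Total: 32.

32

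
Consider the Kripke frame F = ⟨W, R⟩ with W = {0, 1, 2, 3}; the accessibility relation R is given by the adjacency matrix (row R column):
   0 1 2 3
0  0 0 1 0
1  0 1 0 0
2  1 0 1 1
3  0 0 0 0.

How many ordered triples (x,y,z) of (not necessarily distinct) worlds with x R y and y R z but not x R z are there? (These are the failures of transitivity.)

2

Enumerating: (0,2,0), (0,2,3).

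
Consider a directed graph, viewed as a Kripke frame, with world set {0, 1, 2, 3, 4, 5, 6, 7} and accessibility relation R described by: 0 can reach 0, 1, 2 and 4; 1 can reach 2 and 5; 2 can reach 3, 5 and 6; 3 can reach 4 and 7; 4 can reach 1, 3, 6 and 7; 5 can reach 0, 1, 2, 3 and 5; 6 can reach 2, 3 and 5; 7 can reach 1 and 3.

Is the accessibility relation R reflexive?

Reflexive: no — 1 is not related to itself.

No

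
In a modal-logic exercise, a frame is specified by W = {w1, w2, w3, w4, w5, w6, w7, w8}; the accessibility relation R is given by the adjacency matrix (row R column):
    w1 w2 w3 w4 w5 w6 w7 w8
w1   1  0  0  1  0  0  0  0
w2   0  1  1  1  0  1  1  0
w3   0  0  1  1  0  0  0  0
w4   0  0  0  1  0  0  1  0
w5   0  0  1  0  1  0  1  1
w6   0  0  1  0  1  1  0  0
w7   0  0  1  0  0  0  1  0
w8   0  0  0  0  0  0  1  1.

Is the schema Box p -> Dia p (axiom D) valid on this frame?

By correspondence theory, D is valid on a frame iff R is serial.
Serial: yes — every world has a successor (e.g. w1 R w1).

Yes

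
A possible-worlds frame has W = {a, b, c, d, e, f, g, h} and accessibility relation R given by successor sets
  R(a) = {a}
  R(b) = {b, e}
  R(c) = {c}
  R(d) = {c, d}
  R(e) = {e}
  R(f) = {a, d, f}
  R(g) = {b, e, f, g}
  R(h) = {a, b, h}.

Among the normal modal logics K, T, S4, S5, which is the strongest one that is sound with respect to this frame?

T

Reflexive (axiom T): yes — every world is R-related to itself.
Transitive (axiom 4): no — f R d and d R c, but not f R c.
Euclidean (axiom 5): no — f R a and f R d, but not a R d.
So F validates K, T; S4 would additionally require R to be transitive. The strongest is T.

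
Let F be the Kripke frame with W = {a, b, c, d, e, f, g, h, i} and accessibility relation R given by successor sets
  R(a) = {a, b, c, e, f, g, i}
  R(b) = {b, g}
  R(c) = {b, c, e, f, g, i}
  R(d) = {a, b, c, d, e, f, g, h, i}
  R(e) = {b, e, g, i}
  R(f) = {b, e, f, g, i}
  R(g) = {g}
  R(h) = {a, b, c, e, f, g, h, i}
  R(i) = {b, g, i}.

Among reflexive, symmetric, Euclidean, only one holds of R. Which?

reflexive

Reflexive: yes — every world is R-related to itself.
Symmetric: no — a R b but not b R a.
Euclidean: no — a R b and a R c, but not b R c.
Only reflexive holds.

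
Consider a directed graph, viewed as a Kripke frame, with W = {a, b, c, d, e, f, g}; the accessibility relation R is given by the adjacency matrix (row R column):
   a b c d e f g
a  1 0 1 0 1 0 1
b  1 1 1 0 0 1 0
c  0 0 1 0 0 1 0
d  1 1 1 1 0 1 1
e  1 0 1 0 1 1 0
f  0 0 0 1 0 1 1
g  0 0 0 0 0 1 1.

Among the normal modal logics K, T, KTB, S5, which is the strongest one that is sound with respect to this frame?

Reflexive (axiom T): yes — every world is R-related to itself.
Symmetric (axiom B): no — a R c but not c R a.
Euclidean (axiom 5): no — a R c and a R e, but not c R e.
So F validates K, T; KTB would additionally require R to be symmetric. The strongest is T.

T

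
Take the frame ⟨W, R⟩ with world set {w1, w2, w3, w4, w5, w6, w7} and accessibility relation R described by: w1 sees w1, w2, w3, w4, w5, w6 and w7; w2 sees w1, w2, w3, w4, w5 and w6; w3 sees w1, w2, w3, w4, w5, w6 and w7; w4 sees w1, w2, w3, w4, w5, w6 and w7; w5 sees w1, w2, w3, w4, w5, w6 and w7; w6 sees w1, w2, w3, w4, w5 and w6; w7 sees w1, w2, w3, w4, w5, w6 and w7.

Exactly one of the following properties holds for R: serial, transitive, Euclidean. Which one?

serial

Serial: yes — every world has a successor (e.g. w1 R w1).
Transitive: no — w2 R w1 and w1 R w7, but not w2 R w7.
Euclidean: no — w1 R w2 and w1 R w7, but not w2 R w7.
Only serial holds.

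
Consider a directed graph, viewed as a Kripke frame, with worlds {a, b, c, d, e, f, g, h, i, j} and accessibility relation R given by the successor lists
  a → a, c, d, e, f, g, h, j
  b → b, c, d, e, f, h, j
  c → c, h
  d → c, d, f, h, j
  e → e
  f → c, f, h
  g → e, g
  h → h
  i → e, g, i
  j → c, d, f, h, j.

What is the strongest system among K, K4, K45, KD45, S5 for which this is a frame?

Transitive (axiom 4): yes — every two-step R-path is closed by a direct edge.
Euclidean (axiom 5): no — a R c and a R d, but not c R d.
Serial (axiom D): yes — every world has a successor (e.g. a R a).
Reflexive (axiom T): yes — every world is R-related to itself.
So F validates K, K4; K45 would additionally require R to be Euclidean. The strongest is K4.

K4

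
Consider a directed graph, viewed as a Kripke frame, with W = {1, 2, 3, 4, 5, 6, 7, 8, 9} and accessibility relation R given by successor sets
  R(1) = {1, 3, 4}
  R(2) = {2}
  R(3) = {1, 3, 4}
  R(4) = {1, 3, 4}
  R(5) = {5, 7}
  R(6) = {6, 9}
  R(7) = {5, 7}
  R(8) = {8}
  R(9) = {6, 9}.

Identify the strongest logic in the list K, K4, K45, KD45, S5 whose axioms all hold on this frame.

Transitive (axiom 4): yes — every two-step R-path is closed by a direct edge.
Euclidean (axiom 5): yes — any two successors of a common world are R-related.
Serial (axiom D): yes — every world has a successor (e.g. 1 R 1).
Reflexive (axiom T): yes — every world is R-related to itself.
So F validates K, K4, K45, KD45, S5. The strongest is S5.

S5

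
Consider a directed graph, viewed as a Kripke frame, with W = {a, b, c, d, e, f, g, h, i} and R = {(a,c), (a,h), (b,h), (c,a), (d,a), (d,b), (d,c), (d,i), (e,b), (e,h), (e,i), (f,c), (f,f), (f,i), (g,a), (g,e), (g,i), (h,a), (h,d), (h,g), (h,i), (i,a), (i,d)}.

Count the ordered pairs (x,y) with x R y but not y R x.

16

Enumerating: (b,h), (d,a), (d,b), (d,c), (e,b), (e,h), (e,i), (f,c), (f,i), (g,a), (g,e), (g,i), (h,d), (h,g), (h,i), (i,a).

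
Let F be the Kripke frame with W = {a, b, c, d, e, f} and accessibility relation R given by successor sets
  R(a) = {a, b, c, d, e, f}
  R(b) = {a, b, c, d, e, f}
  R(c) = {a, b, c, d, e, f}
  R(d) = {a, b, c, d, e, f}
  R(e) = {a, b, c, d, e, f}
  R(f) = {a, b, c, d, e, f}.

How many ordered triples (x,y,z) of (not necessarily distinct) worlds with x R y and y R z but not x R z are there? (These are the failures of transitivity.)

R is transitive; there are no such tuples.

0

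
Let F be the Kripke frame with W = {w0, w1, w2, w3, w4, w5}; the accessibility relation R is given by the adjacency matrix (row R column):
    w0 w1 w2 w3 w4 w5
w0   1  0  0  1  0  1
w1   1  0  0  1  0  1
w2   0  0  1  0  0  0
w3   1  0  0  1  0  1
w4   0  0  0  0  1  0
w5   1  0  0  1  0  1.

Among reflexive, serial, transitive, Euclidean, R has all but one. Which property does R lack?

Reflexive: no — w1 is not related to itself.
Serial: yes — every world has a successor (e.g. w0 R w0).
Transitive: yes — every two-step R-path is closed by a direct edge.
Euclidean: yes — any two successors of a common world are R-related.
Only reflexive fails.

reflexive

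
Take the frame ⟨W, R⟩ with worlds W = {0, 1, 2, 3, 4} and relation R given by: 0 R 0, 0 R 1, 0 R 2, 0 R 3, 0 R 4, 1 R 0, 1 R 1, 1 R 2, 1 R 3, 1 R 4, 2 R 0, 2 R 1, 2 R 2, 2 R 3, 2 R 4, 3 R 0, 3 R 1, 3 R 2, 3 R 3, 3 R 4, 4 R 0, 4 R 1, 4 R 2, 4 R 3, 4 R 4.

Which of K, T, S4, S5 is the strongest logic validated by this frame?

S5

Reflexive (axiom T): yes — every world is R-related to itself.
Transitive (axiom 4): yes — every two-step R-path is closed by a direct edge.
Euclidean (axiom 5): yes — any two successors of a common world are R-related.
So F validates K, T, S4, S5. The strongest is S5.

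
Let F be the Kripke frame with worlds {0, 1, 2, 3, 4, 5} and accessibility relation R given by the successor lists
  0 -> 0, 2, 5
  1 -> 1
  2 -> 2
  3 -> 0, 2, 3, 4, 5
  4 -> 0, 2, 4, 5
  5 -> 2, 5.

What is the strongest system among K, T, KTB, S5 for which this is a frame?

Reflexive (axiom T): yes — every world is R-related to itself.
Symmetric (axiom B): no — 0 R 2 but not 2 R 0.
Euclidean (axiom 5): no — 0 R 2 and 0 R 5, but not 2 R 5.
So F validates K, T; KTB would additionally require R to be symmetric. The strongest is T.

T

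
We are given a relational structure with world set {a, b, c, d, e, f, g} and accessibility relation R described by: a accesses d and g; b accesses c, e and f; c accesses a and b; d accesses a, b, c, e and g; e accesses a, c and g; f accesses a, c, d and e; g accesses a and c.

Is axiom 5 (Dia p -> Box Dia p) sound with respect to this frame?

No

The schema 5 characterises exactly the Euclidean frames.
Euclidean: no — a R g and a R d, but not g R d.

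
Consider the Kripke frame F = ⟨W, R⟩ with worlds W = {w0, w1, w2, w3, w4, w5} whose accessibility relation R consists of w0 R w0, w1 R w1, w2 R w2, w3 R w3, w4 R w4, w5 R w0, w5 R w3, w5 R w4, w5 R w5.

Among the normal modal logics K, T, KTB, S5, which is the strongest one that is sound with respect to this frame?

T

Reflexive (axiom T): yes — every world is R-related to itself.
Symmetric (axiom B): no — w5 R w0 but not w0 R w5.
Euclidean (axiom 5): no — w5 R w0 and w5 R w3, but not w0 R w3.
So F validates K, T; KTB would additionally require R to be symmetric. The strongest is T.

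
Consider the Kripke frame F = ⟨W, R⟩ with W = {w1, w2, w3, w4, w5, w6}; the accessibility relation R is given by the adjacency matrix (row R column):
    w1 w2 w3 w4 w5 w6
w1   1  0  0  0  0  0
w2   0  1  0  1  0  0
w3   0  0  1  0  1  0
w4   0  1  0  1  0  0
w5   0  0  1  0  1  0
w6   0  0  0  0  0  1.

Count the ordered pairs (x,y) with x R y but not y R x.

0

R is symmetric; there are no such tuples.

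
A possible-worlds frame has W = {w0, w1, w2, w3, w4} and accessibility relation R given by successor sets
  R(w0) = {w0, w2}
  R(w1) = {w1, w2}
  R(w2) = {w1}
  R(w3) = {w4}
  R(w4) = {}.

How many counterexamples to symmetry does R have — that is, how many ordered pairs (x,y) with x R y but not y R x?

Enumerating: (w0,w2), (w3,w4).

2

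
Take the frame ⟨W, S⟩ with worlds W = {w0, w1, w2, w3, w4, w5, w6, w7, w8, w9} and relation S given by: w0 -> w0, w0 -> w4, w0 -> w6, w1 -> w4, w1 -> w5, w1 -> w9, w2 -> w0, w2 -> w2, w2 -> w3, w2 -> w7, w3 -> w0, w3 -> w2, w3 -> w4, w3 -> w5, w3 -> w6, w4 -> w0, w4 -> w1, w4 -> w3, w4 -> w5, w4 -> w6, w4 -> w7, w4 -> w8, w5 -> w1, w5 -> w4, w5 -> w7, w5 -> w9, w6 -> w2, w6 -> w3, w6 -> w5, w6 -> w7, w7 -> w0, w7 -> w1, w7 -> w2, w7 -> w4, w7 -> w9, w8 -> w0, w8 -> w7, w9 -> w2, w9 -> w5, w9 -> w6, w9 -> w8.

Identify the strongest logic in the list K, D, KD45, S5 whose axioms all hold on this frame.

D

Serial (axiom D): yes — every world has a successor (e.g. w0 S w0).
Euclidean (axiom 5): no — w0 S w6 and w0 S w4, but not w6 S w4.
Transitive (axiom 4): no — w0 S w4 and w4 S w1, but not w0 S w1.
Reflexive (axiom T): no — w1 is not related to itself.
So F validates K, D; KD45 would additionally require S to be Euclidean and transitive. The strongest is D.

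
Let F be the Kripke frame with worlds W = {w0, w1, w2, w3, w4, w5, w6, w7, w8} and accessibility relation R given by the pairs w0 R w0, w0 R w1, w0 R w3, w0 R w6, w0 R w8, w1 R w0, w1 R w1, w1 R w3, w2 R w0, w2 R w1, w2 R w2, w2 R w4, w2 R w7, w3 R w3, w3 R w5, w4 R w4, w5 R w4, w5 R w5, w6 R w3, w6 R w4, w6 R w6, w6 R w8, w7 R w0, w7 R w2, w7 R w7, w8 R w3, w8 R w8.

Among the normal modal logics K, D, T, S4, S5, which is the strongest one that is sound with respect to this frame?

Serial (axiom D): yes — every world has a successor (e.g. w0 R w0).
Reflexive (axiom T): yes — every world is R-related to itself.
Transitive (axiom 4): no — w0 R w3 and w3 R w5, but not w0 R w5.
Euclidean (axiom 5): no — w0 R w1 and w0 R w6, but not w1 R w6.
So F validates K, D, T; S4 would additionally require R to be transitive. The strongest is T.

T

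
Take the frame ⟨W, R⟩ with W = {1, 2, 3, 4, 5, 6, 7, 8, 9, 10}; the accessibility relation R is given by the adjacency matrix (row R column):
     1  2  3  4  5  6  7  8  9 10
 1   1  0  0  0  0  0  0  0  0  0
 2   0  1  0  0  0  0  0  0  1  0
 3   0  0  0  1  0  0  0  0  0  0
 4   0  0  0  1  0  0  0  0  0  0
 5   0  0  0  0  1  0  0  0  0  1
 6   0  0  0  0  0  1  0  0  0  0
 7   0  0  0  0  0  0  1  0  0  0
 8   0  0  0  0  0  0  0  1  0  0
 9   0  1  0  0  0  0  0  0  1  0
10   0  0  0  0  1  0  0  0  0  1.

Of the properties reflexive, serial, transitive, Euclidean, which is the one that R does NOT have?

Reflexive: no — 3 is not related to itself.
Serial: yes — every world has a successor (e.g. 1 R 1).
Transitive: yes — every two-step R-path is closed by a direct edge.
Euclidean: yes — any two successors of a common world are R-related.
Only reflexive fails.

reflexive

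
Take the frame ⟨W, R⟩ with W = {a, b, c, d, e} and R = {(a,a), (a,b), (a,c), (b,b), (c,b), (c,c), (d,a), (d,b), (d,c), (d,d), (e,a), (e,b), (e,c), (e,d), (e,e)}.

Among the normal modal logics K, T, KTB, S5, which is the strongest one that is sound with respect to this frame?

Reflexive (axiom T): yes — every world is R-related to itself.
Symmetric (axiom B): no — a R b but not b R a.
Euclidean (axiom 5): no — a R b and a R c, but not b R c.
So F validates K, T; KTB would additionally require R to be symmetric. The strongest is T.

T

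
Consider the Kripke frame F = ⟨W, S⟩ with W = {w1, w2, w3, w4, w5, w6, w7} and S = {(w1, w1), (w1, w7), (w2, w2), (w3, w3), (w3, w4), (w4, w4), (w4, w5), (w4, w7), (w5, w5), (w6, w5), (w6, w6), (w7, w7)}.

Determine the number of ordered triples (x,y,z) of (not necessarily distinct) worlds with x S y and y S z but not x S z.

Enumerating: (w3,w4,w5), (w3,w4,w7).

2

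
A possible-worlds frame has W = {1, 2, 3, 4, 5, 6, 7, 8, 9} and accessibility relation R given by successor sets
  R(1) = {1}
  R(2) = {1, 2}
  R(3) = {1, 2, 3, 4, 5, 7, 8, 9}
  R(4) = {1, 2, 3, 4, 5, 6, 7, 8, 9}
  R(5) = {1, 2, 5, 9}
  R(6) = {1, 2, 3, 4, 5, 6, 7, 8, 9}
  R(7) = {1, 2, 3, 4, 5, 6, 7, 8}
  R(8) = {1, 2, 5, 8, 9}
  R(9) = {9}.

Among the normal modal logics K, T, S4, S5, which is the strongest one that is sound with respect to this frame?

T

Reflexive (axiom T): yes — every world is R-related to itself.
Transitive (axiom 4): no — 3 R 4 and 4 R 6, but not 3 R 6.
Euclidean (axiom 5): no — 3 R 1 and 3 R 2, but not 1 R 2.
So F validates K, T; S4 would additionally require R to be transitive. The strongest is T.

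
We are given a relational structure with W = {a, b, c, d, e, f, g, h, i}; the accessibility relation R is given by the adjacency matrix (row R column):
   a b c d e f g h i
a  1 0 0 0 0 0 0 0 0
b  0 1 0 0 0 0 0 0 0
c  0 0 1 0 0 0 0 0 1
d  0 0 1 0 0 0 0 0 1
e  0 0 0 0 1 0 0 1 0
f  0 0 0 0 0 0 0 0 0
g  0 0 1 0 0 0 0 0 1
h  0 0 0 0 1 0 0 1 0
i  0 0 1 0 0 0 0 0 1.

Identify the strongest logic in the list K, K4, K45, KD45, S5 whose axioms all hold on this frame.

Transitive (axiom 4): yes — every two-step R-path is closed by a direct edge.
Euclidean (axiom 5): yes — any two successors of a common world are R-related.
Serial (axiom D): no — f has no R-successor.
Reflexive (axiom T): no — d is not related to itself.
So F validates K, K4, K45; KD45 would additionally require R to be serial. The strongest is K45.

K45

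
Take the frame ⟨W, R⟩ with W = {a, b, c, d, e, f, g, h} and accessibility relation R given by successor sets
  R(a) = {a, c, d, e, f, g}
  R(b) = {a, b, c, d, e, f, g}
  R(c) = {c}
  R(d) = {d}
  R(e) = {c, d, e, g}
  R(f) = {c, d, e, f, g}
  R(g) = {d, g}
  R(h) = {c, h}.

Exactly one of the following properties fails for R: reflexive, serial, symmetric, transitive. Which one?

Reflexive: yes — every world is R-related to itself.
Serial: yes — every world has a successor (e.g. a R a).
Symmetric: no — a R c but not c R a.
Transitive: yes — every two-step R-path is closed by a direct edge.
Only symmetric fails.

symmetric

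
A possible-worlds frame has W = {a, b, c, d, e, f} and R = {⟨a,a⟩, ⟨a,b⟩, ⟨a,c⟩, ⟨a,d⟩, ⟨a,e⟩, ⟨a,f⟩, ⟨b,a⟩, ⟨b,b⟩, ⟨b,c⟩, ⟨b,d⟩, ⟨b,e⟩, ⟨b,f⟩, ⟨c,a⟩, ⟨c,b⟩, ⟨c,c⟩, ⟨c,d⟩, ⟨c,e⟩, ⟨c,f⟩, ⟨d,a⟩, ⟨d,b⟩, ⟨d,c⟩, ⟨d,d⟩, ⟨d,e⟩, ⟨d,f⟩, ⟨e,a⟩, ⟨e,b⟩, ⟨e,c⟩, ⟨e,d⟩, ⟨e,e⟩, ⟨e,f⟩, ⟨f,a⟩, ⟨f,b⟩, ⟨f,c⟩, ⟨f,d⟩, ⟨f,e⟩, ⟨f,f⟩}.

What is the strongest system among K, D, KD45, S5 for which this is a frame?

Serial (axiom D): yes — every world has a successor (e.g. a R a).
Euclidean (axiom 5): yes — any two successors of a common world are R-related.
Transitive (axiom 4): yes — every two-step R-path is closed by a direct edge.
Reflexive (axiom T): yes — every world is R-related to itself.
So F validates K, D, KD45, S5. The strongest is S5.

S5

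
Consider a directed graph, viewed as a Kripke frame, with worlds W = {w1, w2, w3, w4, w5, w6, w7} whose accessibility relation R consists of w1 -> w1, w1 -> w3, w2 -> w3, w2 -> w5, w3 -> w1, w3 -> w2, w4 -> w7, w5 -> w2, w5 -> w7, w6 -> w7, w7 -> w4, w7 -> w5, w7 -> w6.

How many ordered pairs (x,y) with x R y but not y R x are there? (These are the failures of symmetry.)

R is symmetric; there are no such tuples.

0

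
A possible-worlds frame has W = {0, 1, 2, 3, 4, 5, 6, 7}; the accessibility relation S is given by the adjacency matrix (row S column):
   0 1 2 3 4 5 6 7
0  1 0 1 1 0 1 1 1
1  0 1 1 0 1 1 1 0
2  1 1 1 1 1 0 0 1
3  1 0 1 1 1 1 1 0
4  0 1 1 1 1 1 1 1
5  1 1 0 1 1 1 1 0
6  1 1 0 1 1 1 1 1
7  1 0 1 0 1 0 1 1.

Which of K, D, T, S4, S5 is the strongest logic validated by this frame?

Serial (axiom D): yes — every world has a successor (e.g. 0 S 0).
Reflexive (axiom T): yes — every world is S-related to itself.
Transitive (axiom 4): no — 0 S 2 and 2 S 1, but not 0 S 1.
Euclidean (axiom 5): no — 0 S 2 and 0 S 5, but not 2 S 5.
So F validates K, D, T; S4 would additionally require S to be transitive. The strongest is T.

T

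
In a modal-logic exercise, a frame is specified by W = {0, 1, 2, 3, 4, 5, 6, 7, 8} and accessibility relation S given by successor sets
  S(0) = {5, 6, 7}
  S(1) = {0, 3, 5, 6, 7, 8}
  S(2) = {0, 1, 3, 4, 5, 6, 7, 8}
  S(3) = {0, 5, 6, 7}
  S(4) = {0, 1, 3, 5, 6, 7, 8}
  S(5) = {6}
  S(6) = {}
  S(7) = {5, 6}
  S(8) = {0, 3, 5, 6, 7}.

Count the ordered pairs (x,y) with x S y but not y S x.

Enumerating: (0,5), (0,6), (0,7), (1,0), (1,3), (1,5), (1,6), (1,7), (1,8), (2,0), (2,1), (2,3), … and 24 more.
Total: 36.

36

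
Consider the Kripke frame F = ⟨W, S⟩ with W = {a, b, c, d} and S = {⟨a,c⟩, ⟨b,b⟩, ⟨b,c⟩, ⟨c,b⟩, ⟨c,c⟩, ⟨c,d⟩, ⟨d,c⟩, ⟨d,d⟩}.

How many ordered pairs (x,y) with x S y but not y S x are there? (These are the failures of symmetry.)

1

Enumerating: (a,c).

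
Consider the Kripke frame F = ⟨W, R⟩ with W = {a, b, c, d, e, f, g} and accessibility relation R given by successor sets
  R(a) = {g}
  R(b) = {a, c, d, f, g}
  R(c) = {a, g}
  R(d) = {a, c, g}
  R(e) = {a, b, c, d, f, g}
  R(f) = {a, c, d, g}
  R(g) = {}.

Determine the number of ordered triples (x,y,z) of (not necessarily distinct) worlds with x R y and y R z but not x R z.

R is transitive; there are no such tuples.

0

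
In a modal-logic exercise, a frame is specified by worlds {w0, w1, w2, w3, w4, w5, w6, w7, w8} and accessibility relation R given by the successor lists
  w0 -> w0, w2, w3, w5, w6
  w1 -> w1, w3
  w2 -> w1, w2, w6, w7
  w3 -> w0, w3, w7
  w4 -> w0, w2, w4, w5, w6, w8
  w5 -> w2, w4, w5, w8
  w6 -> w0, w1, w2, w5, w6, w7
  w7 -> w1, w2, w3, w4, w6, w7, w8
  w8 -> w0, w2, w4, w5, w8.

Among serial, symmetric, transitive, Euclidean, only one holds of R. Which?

Serial: yes — every world has a successor (e.g. w0 R w0).
Symmetric: no — w0 R w2 but not w2 R w0.
Transitive: no — w0 R w2 and w2 R w1, but not w0 R w1.
Euclidean: no — w0 R w2 and w0 R w3, but not w2 R w3.
Only serial holds.

serial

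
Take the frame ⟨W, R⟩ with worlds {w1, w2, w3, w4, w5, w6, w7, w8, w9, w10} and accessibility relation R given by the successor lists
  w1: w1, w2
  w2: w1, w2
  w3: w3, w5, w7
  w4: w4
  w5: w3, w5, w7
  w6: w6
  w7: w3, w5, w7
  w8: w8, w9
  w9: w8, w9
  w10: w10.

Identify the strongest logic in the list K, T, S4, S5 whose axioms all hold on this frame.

S5

Reflexive (axiom T): yes — every world is R-related to itself.
Transitive (axiom 4): yes — every two-step R-path is closed by a direct edge.
Euclidean (axiom 5): yes — any two successors of a common world are R-related.
So F validates K, T, S4, S5. The strongest is S5.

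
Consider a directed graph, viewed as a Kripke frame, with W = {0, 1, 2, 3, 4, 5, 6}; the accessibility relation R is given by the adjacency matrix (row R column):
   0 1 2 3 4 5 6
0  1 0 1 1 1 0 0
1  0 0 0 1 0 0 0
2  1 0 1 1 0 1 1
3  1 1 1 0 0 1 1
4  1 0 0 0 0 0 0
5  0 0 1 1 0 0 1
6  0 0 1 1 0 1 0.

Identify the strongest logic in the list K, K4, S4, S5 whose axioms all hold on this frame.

K

Transitive (axiom 4): no — 0 R 2 and 2 R 5, but not 0 R 5.
Reflexive (axiom T): no — 1 is not related to itself.
Euclidean (axiom 5): no — 0 R 2 and 0 R 4, but not 2 R 4.
So F validates K; K4 would additionally require R to be transitive. The strongest is K.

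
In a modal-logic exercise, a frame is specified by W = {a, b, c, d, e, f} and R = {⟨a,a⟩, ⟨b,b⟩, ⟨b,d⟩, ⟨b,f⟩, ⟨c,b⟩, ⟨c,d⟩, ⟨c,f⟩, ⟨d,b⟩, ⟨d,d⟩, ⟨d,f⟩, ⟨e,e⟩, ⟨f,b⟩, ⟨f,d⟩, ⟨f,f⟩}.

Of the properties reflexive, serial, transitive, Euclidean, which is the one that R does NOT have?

reflexive

Reflexive: no — c is not related to itself.
Serial: yes — every world has a successor (e.g. a R a).
Transitive: yes — every two-step R-path is closed by a direct edge.
Euclidean: yes — any two successors of a common world are R-related.
Only reflexive fails.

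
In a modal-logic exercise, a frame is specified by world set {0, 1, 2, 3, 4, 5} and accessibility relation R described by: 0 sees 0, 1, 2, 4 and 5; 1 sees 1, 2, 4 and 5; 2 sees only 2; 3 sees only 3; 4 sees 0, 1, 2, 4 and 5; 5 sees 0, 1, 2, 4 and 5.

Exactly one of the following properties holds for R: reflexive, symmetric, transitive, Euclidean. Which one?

Reflexive: yes — every world is R-related to itself.
Symmetric: no — 0 R 1 but not 1 R 0.
Transitive: no — 1 R 4 and 4 R 0, but not 1 R 0.
Euclidean: no — 0 R 2 and 0 R 1, but not 2 R 1.
Only reflexive holds.

reflexive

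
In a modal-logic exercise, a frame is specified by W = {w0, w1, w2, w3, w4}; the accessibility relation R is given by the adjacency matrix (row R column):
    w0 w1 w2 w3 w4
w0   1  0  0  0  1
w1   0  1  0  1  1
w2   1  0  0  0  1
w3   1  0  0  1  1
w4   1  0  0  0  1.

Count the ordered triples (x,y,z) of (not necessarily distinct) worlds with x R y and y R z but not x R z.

2

Enumerating: (w1,w3,w0), (w1,w4,w0).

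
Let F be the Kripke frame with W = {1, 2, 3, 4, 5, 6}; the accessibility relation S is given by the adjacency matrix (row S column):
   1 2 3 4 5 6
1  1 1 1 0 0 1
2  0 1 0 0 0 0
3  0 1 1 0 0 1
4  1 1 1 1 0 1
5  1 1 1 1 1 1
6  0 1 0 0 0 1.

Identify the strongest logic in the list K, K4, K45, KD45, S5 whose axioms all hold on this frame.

K4

Transitive (axiom 4): yes — every two-step S-path is closed by a direct edge.
Euclidean (axiom 5): no — 1 S 2 and 1 S 3, but not 2 S 3.
Serial (axiom D): yes — every world has a successor (e.g. 1 S 1).
Reflexive (axiom T): yes — every world is S-related to itself.
So F validates K, K4; K45 would additionally require S to be Euclidean. The strongest is K4.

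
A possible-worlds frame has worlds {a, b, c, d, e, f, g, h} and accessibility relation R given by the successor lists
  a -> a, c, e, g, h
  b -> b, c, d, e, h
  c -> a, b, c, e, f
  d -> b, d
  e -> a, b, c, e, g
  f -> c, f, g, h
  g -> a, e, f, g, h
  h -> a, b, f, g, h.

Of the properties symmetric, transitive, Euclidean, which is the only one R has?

Symmetric: yes — every pair in R has its reverse in R.
Transitive: no — a R c and c R b, but not a R b.
Euclidean: no — a R c and a R g, but not c R g.
Only symmetric holds.

symmetric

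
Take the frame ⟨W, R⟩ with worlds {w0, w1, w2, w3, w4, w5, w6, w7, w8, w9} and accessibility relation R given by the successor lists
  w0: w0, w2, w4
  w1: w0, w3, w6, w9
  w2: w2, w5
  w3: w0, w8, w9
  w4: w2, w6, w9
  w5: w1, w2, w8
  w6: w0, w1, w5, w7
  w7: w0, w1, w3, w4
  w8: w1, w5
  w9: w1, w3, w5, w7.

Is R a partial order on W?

Reflexive: no — w1 is not related to itself.
Transitive: no — w0 R w2 and w2 R w5, but not w0 R w5.
Antisymmetric: no — w1 R w6 and w6 R w1 with w1 ≠ w6.
So R is not a partial order.

No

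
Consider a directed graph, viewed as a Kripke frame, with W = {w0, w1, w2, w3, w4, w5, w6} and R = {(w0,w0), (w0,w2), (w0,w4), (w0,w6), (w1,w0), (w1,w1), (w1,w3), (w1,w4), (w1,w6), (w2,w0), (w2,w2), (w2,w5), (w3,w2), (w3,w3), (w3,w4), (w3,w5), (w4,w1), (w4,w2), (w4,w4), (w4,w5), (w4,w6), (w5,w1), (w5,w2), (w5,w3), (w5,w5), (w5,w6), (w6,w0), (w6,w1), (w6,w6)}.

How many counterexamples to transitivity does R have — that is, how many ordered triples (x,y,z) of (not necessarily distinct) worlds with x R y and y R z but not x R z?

Enumerating: (w0,w2,w5), (w0,w4,w1), (w0,w4,w5), (w0,w6,w1), (w1,w0,w2), (w1,w3,w2), (w1,w3,w5), (w1,w4,w2), (w1,w4,w5), (w2,w0,w4), (w2,w0,w6), (w2,w5,w1), … and 21 more.
Total: 33.

33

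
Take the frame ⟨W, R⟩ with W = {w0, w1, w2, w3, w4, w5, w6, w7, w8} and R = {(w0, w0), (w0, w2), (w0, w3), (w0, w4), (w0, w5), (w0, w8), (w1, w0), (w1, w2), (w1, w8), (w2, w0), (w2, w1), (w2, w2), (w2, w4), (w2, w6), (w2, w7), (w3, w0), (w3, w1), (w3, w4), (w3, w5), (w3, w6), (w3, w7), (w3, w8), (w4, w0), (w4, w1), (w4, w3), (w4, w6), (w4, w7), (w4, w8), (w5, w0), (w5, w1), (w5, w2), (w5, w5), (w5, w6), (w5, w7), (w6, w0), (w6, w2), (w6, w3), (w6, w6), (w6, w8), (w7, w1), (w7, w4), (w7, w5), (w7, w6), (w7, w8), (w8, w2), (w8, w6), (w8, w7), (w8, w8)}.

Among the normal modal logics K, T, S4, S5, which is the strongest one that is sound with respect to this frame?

Reflexive (axiom T): no — w1 is not related to itself.
Transitive (axiom 4): no — w0 R w2 and w2 R w1, but not w0 R w1.
Euclidean (axiom 5): no — w0 R w2 and w0 R w3, but not w2 R w3.
So F validates K; T would additionally require R to be reflexive. The strongest is K.

K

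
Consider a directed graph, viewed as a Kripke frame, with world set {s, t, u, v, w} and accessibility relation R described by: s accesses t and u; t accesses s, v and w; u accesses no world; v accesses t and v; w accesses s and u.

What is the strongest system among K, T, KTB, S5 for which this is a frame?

Reflexive (axiom T): no — s is not related to itself.
Symmetric (axiom B): no — s R u but not u R s.
Euclidean (axiom 5): no — s R t and s R u, but not t R u.
So F validates K; T would additionally require R to be reflexive. The strongest is K.

K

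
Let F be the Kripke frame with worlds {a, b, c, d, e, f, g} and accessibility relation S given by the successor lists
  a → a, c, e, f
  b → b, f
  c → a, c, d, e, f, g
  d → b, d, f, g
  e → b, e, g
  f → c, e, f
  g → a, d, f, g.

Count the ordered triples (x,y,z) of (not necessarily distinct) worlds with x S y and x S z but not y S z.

Enumerating: (a,e,a), (a,e,c), (a,e,f), (a,f,a), (b,f,b), (c,a,d), (c,a,g), (c,d,a), (c,d,c), (c,d,e), (c,e,a), (c,e,c), … and 25 more.
Total: 37.

37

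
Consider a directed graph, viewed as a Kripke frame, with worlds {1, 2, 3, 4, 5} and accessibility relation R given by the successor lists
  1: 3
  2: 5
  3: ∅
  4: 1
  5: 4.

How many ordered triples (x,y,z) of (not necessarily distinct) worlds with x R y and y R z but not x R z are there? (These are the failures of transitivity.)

Enumerating: (2,5,4), (4,1,3), (5,4,1).

3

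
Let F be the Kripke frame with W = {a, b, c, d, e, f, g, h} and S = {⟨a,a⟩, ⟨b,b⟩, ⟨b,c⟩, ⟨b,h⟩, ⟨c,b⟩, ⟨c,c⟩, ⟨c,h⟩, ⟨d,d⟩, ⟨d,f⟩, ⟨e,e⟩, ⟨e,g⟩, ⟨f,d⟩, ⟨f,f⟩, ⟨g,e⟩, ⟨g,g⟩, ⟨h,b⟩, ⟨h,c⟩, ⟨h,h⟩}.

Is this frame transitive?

Yes

Transitive: yes — every two-step S-path is closed by a direct edge.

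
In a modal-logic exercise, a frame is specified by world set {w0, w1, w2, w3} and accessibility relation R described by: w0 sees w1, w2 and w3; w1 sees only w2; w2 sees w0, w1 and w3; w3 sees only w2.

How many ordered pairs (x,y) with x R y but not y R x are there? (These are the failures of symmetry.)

2

Enumerating: (w0,w1), (w0,w3).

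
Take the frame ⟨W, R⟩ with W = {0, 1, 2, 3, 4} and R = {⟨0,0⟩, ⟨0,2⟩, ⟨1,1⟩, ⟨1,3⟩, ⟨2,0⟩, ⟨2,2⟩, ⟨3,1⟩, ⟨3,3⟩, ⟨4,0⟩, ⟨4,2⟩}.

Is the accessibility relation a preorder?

Reflexive: no — 4 is not related to itself.
Transitive: yes — every two-step R-path is closed by a direct edge.
So R is not a preorder.

No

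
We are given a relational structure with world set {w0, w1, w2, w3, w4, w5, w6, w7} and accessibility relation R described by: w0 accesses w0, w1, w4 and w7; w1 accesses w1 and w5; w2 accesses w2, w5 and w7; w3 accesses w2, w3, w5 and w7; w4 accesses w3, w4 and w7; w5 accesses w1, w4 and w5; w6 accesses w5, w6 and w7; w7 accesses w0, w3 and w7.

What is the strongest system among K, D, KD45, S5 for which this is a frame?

D

Serial (axiom D): yes — every world has a successor (e.g. w0 R w0).
Euclidean (axiom 5): no — w0 R w1 and w0 R w4, but not w1 R w4.
Transitive (axiom 4): no — w0 R w1 and w1 R w5, but not w0 R w5.
Reflexive (axiom T): yes — every world is R-related to itself.
So F validates K, D; KD45 would additionally require R to be Euclidean and transitive. The strongest is D.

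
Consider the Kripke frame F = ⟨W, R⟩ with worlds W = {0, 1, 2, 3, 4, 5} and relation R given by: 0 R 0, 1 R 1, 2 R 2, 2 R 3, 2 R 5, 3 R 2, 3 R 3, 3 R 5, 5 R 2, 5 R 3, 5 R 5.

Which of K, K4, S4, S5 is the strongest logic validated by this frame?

K4

Transitive (axiom 4): yes — every two-step R-path is closed by a direct edge.
Reflexive (axiom T): no — 4 is not related to itself.
Euclidean (axiom 5): yes — any two successors of a common world are R-related.
So F validates K, K4; S4 would additionally require R to be reflexive. The strongest is K4.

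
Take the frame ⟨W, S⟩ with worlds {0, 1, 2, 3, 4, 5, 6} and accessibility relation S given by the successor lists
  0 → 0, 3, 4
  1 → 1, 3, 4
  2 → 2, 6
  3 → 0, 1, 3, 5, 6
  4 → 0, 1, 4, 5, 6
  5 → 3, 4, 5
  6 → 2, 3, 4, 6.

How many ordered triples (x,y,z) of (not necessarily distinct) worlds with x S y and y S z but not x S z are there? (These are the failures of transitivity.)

36

Enumerating: (0,3,1), (0,3,5), (0,3,6), (0,4,1), (0,4,5), (0,4,6), (1,3,0), (1,3,5), (1,3,6), (1,4,0), (1,4,5), (1,4,6), … and 24 more.
Total: 36.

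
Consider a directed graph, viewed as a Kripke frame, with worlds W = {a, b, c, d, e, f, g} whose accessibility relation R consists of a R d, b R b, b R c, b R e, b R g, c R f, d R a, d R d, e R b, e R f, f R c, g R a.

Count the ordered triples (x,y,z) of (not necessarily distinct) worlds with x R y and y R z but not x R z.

11

Enumerating: (a,d,a), (b,c,f), (b,e,f), (b,g,a), (c,f,c), (e,b,c), (e,b,e), (e,b,g), (e,f,c), (f,c,f), (g,a,d).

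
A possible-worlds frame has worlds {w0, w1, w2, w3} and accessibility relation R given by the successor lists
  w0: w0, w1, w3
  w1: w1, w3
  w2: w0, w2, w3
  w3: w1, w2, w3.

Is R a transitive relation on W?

No

Transitive: no — w0 R w3 and w3 R w2, but not w0 R w2.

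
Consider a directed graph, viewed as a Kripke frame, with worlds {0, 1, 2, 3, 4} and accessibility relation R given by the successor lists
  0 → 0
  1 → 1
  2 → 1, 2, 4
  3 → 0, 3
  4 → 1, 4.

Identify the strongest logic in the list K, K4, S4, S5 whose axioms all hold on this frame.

Transitive (axiom 4): yes — every two-step R-path is closed by a direct edge.
Reflexive (axiom T): yes — every world is R-related to itself.
Euclidean (axiom 5): no — 2 R 1 and 2 R 4, but not 1 R 4.
So F validates K, K4, S4; S5 would additionally require R to be Euclidean. The strongest is S4.

S4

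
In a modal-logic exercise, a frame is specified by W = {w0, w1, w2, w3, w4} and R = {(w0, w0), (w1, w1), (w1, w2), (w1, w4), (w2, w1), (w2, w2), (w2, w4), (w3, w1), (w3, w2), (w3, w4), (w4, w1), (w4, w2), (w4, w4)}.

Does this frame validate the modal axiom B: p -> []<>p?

No

By correspondence theory, B is valid on a frame iff R is symmetric.
Symmetric: no — w3 R w1 but not w1 R w3.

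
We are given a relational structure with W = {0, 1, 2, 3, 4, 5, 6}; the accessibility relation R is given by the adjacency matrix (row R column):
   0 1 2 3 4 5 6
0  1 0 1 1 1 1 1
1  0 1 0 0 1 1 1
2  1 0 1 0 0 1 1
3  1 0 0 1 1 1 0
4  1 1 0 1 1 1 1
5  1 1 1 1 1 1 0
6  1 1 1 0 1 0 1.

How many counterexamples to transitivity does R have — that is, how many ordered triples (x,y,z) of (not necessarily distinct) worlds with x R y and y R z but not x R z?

Enumerating: (0,4,1), (0,5,1), (0,6,1), (1,4,0), (1,4,3), (1,5,0), (1,5,2), (1,5,3), (1,6,0), (1,6,2), (2,0,3), (2,0,4), … and 24 more.
Total: 36.

36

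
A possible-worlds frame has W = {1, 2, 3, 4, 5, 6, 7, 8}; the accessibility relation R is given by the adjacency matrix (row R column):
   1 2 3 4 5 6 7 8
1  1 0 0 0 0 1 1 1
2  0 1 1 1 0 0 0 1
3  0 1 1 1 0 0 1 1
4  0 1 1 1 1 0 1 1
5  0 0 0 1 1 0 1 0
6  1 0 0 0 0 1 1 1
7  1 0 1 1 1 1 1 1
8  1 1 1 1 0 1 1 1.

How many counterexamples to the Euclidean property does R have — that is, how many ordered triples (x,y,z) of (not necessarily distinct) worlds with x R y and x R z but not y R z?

40

Enumerating: (3,2,7), (3,7,2), (4,2,5), (4,2,7), (4,3,5), (4,5,2), (4,5,3), (4,5,8), (4,7,2), (4,8,5), (7,1,3), (7,1,4), … and 28 more.
Total: 40.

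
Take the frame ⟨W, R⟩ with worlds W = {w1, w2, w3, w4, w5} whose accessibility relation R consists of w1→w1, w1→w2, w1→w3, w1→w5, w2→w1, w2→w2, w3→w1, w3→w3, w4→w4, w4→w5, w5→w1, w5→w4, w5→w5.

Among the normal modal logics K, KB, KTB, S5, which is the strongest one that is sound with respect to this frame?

KTB

Symmetric (axiom B): yes — every pair in R has its reverse in R.
Reflexive (axiom T): yes — every world is R-related to itself.
Euclidean (axiom 5): no — w1 R w2 and w1 R w3, but not w2 R w3.
So F validates K, KB, KTB; S5 would additionally require R to be Euclidean. The strongest is KTB.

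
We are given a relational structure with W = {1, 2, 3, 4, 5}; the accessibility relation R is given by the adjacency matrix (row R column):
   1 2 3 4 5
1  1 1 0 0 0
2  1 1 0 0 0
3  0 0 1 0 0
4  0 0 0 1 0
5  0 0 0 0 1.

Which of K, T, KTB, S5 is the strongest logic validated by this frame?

Reflexive (axiom T): yes — every world is R-related to itself.
Symmetric (axiom B): yes — every pair in R has its reverse in R.
Euclidean (axiom 5): yes — any two successors of a common world are R-related.
So F validates K, T, KTB, S5. The strongest is S5.

S5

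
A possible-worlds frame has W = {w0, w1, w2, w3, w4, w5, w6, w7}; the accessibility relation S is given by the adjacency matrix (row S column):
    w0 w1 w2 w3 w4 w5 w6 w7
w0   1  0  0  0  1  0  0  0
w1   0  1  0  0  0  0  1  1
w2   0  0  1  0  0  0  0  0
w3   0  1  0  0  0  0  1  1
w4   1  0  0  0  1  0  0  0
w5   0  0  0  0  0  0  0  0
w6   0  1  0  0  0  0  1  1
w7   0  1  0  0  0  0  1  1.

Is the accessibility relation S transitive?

Yes

Transitive: yes — every two-step S-path is closed by a direct edge.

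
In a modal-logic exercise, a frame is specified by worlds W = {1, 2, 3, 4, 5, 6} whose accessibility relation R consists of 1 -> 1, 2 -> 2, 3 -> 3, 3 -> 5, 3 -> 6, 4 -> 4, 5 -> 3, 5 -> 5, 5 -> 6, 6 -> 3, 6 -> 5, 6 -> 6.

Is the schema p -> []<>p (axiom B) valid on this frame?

The schema B characterises exactly the symmetric frames.
Symmetric: yes — every pair in R has its reverse in R.

Yes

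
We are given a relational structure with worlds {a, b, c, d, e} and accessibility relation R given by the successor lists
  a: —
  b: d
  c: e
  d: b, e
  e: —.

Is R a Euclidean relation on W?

Euclidean: no — d R b and d R e, but not b R e.

No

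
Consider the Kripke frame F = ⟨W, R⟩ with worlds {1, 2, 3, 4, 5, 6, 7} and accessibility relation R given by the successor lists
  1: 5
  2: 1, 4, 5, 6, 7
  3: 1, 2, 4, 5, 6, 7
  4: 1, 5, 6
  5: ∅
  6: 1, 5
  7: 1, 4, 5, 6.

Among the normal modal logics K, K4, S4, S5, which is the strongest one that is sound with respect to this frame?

K4

Transitive (axiom 4): yes — every two-step R-path is closed by a direct edge.
Reflexive (axiom T): no — 1 is not related to itself.
Euclidean (axiom 5): no — 2 R 1 and 2 R 4, but not 1 R 4.
So F validates K, K4; S4 would additionally require R to be reflexive. The strongest is K4.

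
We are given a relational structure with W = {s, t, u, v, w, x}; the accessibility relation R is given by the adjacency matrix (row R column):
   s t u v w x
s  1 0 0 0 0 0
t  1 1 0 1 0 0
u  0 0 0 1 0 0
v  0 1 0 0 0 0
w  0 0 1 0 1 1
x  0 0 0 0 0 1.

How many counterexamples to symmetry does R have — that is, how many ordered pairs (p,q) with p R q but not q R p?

4

Enumerating: (t,s), (u,v), (w,u), (w,x).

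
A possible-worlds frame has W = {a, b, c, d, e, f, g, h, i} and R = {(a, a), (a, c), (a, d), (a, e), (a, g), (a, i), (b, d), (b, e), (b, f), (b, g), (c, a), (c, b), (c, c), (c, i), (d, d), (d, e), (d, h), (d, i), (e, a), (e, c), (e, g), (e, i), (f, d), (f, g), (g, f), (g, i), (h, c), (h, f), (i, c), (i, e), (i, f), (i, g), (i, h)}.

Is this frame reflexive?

Reflexive: no — b is not related to itself.

No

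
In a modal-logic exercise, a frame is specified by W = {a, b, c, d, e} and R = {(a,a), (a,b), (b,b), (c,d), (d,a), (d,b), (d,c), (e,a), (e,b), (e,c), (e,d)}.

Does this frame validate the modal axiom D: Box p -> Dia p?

By correspondence theory, D is valid on a frame iff R is serial.
Serial: yes — every world has a successor (e.g. a R a).

Yes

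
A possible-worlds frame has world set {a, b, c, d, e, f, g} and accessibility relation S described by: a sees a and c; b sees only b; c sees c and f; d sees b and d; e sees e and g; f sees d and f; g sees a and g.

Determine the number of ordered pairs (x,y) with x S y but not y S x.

Enumerating: (a,c), (c,f), (d,b), (e,g), (f,d), (g,a).

6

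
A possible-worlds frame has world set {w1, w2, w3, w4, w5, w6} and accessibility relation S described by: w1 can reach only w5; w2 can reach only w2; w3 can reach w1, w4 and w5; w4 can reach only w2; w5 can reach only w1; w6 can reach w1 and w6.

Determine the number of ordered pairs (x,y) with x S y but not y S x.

5

Enumerating: (w3,w1), (w3,w4), (w3,w5), (w4,w2), (w6,w1).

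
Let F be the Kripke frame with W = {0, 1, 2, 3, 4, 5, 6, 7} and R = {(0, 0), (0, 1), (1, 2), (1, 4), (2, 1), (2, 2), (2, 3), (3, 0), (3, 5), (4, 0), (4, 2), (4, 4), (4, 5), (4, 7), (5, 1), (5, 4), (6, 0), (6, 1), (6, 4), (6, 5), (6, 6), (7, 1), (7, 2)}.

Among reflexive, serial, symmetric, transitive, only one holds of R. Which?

serial

Reflexive: no — 1 is not related to itself.
Serial: yes — every world has a successor (e.g. 0 R 0).
Symmetric: no — 0 R 1 but not 1 R 0.
Transitive: no — 0 R 1 and 1 R 2, but not 0 R 2.
Only serial holds.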